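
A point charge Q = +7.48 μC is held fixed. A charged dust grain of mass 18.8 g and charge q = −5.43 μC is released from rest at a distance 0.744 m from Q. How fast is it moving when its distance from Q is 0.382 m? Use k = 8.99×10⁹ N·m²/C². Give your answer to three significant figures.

7.03 m/s

Only the electrostatic force acts, so mechanical energy is conserved: ½mv² = U₁ − U₂ = kQq(1/r₁ − 1/r₂).
U₁ − U₂ = (8.99×10⁹ N·m²/C²)(7.48×10⁻⁶ C)(-5.43×10⁻⁶ C)(1/0.744 − 1/0.382) = 0.465 J.
v = √(2·0.465/0.0188) = 7.03 m/s.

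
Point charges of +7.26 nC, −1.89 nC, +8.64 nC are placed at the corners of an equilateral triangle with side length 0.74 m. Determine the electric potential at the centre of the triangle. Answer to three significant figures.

295 V

Electric potential is a scalar, so the contributions from each charge add algebraically: V = Σ kqᵢ/rᵢ.
The distance from each vertex to the centroid is a/√3 = 0.427 m.
V = k[(7.26×10⁻⁹)/(0.427) + (-1.89×10⁻⁹)/(0.427) + (8.64×10⁻⁹)/(0.427)] = 295 V.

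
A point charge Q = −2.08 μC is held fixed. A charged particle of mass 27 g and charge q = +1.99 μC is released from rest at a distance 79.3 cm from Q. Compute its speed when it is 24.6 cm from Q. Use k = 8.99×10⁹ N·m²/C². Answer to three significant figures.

Only the electrostatic force acts, so mechanical energy is conserved: ½mv² = U₁ − U₂ = kQq(1/r₁ − 1/r₂).
U₁ − U₂ = (8.99×10⁹ N·m²/C²)(-2.08×10⁻⁶ C)(1.99×10⁻⁶ C)(1/0.793 − 1/0.246) = 0.104 J.
v = √(2·0.104/0.0270) = 2.78 m/s.

2.78 m/s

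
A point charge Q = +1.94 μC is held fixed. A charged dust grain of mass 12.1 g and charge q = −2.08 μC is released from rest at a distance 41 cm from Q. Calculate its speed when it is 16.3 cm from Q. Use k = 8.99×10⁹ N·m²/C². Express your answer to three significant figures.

Only the electrostatic force acts, so mechanical energy is conserved: ½mv² = U₁ − U₂ = kQq(1/r₁ − 1/r₂).
U₁ − U₂ = (8.99×10⁹ N·m²/C²)(1.94×10⁻⁶ C)(-2.08×10⁻⁶ C)(1/0.410 − 1/0.163) = 0.134 J.
v = √(2·0.134/0.0121) = 4.71 m/s.

4.71 m/s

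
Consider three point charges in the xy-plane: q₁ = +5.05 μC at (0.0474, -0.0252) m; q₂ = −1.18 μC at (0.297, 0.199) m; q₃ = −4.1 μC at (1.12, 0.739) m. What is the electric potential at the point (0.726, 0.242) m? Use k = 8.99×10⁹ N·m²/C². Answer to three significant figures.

The total potential is the scalar sum of each charge's contribution, V = Σ kqᵢ/rᵢ.
Distances from the field point to each charge: r₁ = 0.729 m, r₂ = 0.431 m, r₃ = 0.634 m.
V = k[(5.05×10⁻⁶)/(0.729) + (-1.18×10⁻⁶)/(0.431) + (-4.10×10⁻⁶)/(0.634)] = -2.05×10⁴ V.

-2.05×10⁴ V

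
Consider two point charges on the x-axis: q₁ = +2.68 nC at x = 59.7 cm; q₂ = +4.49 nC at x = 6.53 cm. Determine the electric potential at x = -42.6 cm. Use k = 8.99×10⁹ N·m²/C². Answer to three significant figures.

106 V

The total potential is the scalar sum of each charge's contribution, V = Σ kqᵢ/rᵢ.
Distances from the field point to each charge: r₁ = 1.02 m, r₂ = 0.491 m.
V = k[(2.68×10⁻⁹)/(1.02) + (4.49×10⁻⁹)/(0.491)] = 106 V.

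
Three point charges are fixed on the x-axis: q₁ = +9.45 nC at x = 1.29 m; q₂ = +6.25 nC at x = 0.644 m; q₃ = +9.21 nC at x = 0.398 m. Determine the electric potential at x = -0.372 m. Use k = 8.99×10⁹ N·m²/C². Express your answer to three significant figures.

The total potential is the scalar sum of each charge's contribution, V = Σ kqᵢ/rᵢ.
Distances from the field point to each charge: r₁ = 1.66 m, r₂ = 1.02 m, r₃ = 0.770 m.
V = k[(9.45×10⁻⁹)/(1.66) + (6.25×10⁻⁹)/(1.02) + (9.21×10⁻⁹)/(0.770)] = 214 V.

214 V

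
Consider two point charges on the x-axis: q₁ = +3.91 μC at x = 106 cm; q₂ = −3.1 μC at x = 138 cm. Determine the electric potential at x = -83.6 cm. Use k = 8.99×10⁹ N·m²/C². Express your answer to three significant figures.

5960 V

Electric potential is a scalar, so the contributions from each charge add algebraically: V = Σ kqᵢ/rᵢ.
Distances from the field point to each charge: r₁ = 1.90 m, r₂ = 2.22 m.
V = k[(3.91×10⁻⁶)/(1.90) + (-3.10×10⁻⁶)/(2.22)] = 5960 V.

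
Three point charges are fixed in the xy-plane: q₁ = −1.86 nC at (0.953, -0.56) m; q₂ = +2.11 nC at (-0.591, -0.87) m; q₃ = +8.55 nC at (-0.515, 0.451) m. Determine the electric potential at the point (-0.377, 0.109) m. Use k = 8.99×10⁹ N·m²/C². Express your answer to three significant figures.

The total potential is the scalar sum of each charge's contribution, V = Σ kqᵢ/rᵢ.
Distances from the field point to each charge: r₁ = 1.49 m, r₂ = 1.00 m, r₃ = 0.369 m.
V = k[(-1.86×10⁻⁹)/(1.49) + (2.11×10⁻⁹)/(1.00) + (8.55×10⁻⁹)/(0.369)] = 216 V.

216 V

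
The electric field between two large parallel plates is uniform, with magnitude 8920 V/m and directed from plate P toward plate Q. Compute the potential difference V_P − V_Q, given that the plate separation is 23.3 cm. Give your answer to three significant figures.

2080 V

In a uniform field, potential decreases in the direction of E: ΔV = −E·d for a displacement d parallel to E.
Going from Q to P is a displacement of 23.3 cm opposite to the field, so V_P − V_Q = +Ed = 2080 V.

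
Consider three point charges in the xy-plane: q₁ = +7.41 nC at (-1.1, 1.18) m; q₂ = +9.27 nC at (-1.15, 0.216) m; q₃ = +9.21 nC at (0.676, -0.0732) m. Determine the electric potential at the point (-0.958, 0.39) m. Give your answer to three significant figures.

453 V

The total potential is the scalar sum of each charge's contribution, V = Σ kqᵢ/rᵢ.
Distances from the field point to each charge: r₁ = 0.803 m, r₂ = 0.259 m, r₃ = 1.70 m.
V = k[(7.41×10⁻⁹)/(0.803) + (9.27×10⁻⁹)/(0.259) + (9.21×10⁻⁹)/(1.70)] = 453 V.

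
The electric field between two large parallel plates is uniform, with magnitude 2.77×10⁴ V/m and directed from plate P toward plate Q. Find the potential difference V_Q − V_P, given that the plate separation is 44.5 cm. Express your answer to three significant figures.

-1.23×10⁴ V

In a uniform field, potential decreases in the direction of E: ΔV = −E·d for a displacement d parallel to E.
Going from P to Q is a displacement of 44.5 cm along the field, so V_Q − V_P = −Ed = -1.23×10⁴ V.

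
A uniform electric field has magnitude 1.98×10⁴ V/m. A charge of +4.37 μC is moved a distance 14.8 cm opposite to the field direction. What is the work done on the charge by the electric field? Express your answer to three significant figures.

-0.0128 J

The potential change for a displacement 14.8 cm opposite to the field direction is ΔV = +Ed = 2930 V.
W_field = −qΔV = -0.0128 J.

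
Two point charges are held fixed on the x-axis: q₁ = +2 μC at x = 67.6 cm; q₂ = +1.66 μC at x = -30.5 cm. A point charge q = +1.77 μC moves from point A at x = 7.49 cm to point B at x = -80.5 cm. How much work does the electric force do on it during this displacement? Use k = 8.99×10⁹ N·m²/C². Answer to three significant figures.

The work done by the electric force is W_field = −ΔU = −q(V_B − V_A) = q(V_A − V_B).
At A: distances to the source charges are 0.601 m, 0.380 m; V_A = Σ kqᵢ/rᵢ = 6.92×10⁴ V.
At B: distances to the source charges are 1.48 m, 0.500 m; V_B = Σ kqᵢ/rᵢ = 4.20×10⁴ V.
ΔV = V_B − V_A = -2.72×10⁴ V.
W_field = −qΔV = −(1.77×10⁻⁶ C)(-2.72×10⁴ V) = 0.0482 J.

0.0482 J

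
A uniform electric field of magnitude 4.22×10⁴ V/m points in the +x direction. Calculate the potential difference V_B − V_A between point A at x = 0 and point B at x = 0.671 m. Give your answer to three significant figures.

-2.83×10⁴ V

In a uniform field, potential decreases in the direction of E: V_B − V_A = −E·Δx.
V_B − V_A = −(4.22×10⁴ V/m)(0.671 m) = -2.83×10⁴ V.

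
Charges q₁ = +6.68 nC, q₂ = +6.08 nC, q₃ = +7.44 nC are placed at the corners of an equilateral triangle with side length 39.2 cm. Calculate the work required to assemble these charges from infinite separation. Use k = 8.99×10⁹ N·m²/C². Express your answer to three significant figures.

The assembly work is the sum of pairwise potential energies, U = Σ_{i<j} kqᵢqⱼ/rᵢⱼ.
All three pair separations equal the side length, 0.392 m.
U = (9.31×10⁻⁷) + (1.14×10⁻⁶) + (1.04×10⁻⁶) = 3.11×10⁻⁶ J.

3.11×10⁻⁶ J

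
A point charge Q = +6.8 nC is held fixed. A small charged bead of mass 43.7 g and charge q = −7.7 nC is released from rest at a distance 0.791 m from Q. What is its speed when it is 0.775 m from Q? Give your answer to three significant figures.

Only the electrostatic force acts, so mechanical energy is conserved: ½mv² = U₁ − U₂ = kQq(1/r₁ − 1/r₂).
U₁ − U₂ = (8.99×10⁹ N·m²/C²)(6.80×10⁻⁹ C)(-7.70×10⁻⁹ C)(1/0.791 − 1/0.775) = 1.23×10⁻⁸ J.
v = √(2·1.23×10⁻⁸/0.0437) = 7.50×10⁻⁴ m/s.

7.50×10⁻⁴ m/s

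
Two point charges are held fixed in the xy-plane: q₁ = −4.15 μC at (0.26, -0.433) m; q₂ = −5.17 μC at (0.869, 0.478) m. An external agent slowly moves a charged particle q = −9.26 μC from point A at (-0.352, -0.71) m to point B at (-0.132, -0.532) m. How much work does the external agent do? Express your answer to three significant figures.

0.390 J

For quasistatic motion the external work equals the change in potential energy: W_ext = qΔV = q(V_B − V_A).
At A: distances to the source charges are 0.672 m, 1.70 m; V_A = Σ kqᵢ/rᵢ = -8.28×10⁴ V.
At B: distances to the source charges are 0.404 m, 1.42 m; V_B = Σ kqᵢ/rᵢ = -1.25×10⁵ V.
ΔV = V_B − V_A = -4.21×10⁴ V.
W_ext = qΔV = (-9.26×10⁻⁶ C)(-4.21×10⁴ V) = 0.390 J.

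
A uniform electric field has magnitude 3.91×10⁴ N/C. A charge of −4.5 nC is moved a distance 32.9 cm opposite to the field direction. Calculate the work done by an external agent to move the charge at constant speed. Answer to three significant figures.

-5.79×10⁻⁵ J

The potential change for a displacement 32.9 cm opposite to the field direction is ΔV = +Ed = 1.29×10⁴ V.
W_ext = qΔV = -5.79×10⁻⁵ J.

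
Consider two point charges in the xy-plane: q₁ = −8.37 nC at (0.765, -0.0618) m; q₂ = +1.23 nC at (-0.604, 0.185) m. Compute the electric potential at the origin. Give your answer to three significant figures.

The total potential is the scalar sum of each charge's contribution, V = Σ kqᵢ/rᵢ.
Distances from the field point to each charge: r₁ = 0.767 m, r₂ = 0.632 m.
V = k[(-8.37×10⁻⁹)/(0.767) + (1.23×10⁻⁹)/(0.632)] = -80.5 V.

-80.5 V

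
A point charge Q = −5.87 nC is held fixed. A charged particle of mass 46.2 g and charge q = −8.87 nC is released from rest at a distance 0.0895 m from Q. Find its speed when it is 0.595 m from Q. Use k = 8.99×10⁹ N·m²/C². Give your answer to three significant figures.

0.0139 m/s

Only the electrostatic force acts, so mechanical energy is conserved: ½mv² = U₁ − U₂ = kQq(1/r₁ − 1/r₂).
U₁ − U₂ = (8.99×10⁹ N·m²/C²)(-5.87×10⁻⁹ C)(-8.87×10⁻⁹ C)(1/0.0895 − 1/0.595) = 4.44×10⁻⁶ J.
v = √(2·4.44×10⁻⁶/0.0462) = 0.0139 m/s.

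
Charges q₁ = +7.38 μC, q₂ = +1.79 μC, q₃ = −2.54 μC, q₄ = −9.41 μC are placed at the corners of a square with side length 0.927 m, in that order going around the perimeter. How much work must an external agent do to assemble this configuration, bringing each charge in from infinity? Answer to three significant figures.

-0.602 J

The assembly work is the sum of pairwise potential energies, U = Σ_{i<j} kqᵢqⱼ/rᵢⱼ.
The four side pairs have separation 0.927 m and the two diagonal pairs 1.31 m.
Summing all 6 pair terms gives U = -0.602 J.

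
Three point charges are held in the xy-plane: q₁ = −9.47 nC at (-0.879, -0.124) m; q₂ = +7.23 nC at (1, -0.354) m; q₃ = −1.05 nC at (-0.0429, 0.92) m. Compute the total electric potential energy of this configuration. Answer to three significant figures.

The work to assemble the configuration equals its total potential energy, U = Σ kqᵢqⱼ/rᵢⱼ over all pairs.
Pair separations: r₁₂ = 1.89 m, r₁₃ = 1.34 m, r₂₃ = 1.65 m.
U = (-3.25×10⁻⁷) + (6.68×10⁻⁸) + (-4.15×10⁻⁸) = -3.00×10⁻⁷ J.

-3.00×10⁻⁷ J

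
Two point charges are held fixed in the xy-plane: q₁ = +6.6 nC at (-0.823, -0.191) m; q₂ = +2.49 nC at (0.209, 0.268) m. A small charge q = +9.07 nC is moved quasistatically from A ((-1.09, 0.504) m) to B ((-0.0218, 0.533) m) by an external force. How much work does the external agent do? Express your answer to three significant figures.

2.00×10⁻⁷ J

For quasistatic motion the external work equals the change in potential energy: W_ext = qΔV = q(V_B − V_A).
At A: distances to the source charges are 0.745 m, 1.32 m; V_A = Σ kqᵢ/rᵢ = 96.6 V.
At B: distances to the source charges are 1.08 m, 0.351 m; V_B = Σ kqᵢ/rᵢ = 119 V.
ΔV = V_B − V_A = 22.0 V.
W_ext = qΔV = (9.07×10⁻⁹ C)(22.0 V) = 2.00×10⁻⁷ J.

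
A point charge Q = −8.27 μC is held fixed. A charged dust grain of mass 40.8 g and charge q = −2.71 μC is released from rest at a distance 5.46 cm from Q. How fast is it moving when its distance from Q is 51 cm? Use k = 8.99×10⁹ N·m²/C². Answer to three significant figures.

12.7 m/s

Only the electrostatic force acts, so mechanical energy is conserved: ½mv² = U₁ − U₂ = kQq(1/r₁ − 1/r₂).
U₁ − U₂ = (8.99×10⁹ N·m²/C²)(-8.27×10⁻⁶ C)(-2.71×10⁻⁶ C)(1/0.0546 − 1/0.510) = 3.30 J.
v = √(2·3.30/0.0408) = 12.7 m/s.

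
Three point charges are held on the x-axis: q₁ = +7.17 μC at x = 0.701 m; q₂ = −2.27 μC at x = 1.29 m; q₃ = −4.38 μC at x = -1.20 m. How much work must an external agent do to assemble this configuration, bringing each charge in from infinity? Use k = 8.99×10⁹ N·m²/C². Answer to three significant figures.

The assembly work is the sum of pairwise potential energies, U = Σ_{i<j} kqᵢqⱼ/rᵢⱼ.
Pair separations: r₁₂ = 0.589 m, r₁₃ = 1.90 m, r₂₃ = 2.49 m.
U = (-0.248) + (-0.149) + (0.0359) = -0.361 J.

-0.361 J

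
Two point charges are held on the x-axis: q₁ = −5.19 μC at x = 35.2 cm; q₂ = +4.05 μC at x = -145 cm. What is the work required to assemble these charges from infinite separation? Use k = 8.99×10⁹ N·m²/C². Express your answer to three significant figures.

The work to assemble the configuration equals its total potential energy, U = Σ kqᵢqⱼ/rᵢⱼ over all pairs.
Pair separations: r₁₂ = 1.80 m.
U = (-0.105) = -0.105 J.

-0.105 J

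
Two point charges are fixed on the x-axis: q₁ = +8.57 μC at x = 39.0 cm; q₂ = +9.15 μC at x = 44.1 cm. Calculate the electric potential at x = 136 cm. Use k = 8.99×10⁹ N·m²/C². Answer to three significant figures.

1.69×10⁵ V

Electric potential is a scalar, so the contributions from each charge add algebraically: V = Σ kqᵢ/rᵢ.
Distances from the field point to each charge: r₁ = 0.970 m, r₂ = 0.919 m.
V = k[(8.57×10⁻⁶)/(0.970) + (9.15×10⁻⁶)/(0.919)] = 1.69×10⁵ V.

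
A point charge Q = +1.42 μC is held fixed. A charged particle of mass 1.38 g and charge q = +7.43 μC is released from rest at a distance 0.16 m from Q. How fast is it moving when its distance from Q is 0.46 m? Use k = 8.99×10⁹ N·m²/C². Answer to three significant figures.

Only the electrostatic force acts, so mechanical energy is conserved: ½mv² = U₁ − U₂ = kQq(1/r₁ − 1/r₂).
U₁ − U₂ = (8.99×10⁹ N·m²/C²)(1.42×10⁻⁶ C)(7.43×10⁻⁶ C)(1/0.160 − 1/0.460) = 0.387 J.
v = √(2·0.387/1.38×10⁻³) = 23.7 m/s.

23.7 m/s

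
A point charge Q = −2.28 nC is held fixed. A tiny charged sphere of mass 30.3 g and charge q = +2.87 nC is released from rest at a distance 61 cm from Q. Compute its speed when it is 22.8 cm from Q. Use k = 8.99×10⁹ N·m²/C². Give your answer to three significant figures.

3.27×10⁻³ m/s

Only the electrostatic force acts, so mechanical energy is conserved: ½mv² = U₁ − U₂ = kQq(1/r₁ − 1/r₂).
U₁ − U₂ = (8.99×10⁹ N·m²/C²)(-2.28×10⁻⁹ C)(2.87×10⁻⁹ C)(1/0.610 − 1/0.228) = 1.62×10⁻⁷ J.
v = √(2·1.62×10⁻⁷/0.0303) = 3.27×10⁻³ m/s.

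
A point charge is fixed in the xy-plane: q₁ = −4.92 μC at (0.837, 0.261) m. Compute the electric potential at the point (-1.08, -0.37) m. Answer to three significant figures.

The total potential is the scalar sum of each charge's contribution, V = Σ kqᵢ/rᵢ.
Distances from the field point to each charge: r₁ = 2.02 m.
V = k[(-4.92×10⁻⁶)/(2.02)] = -2.19×10⁴ V.

-2.19×10⁴ V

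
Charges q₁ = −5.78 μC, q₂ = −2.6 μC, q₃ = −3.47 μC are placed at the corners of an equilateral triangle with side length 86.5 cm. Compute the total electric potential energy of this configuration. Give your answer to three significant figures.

0.458 J

The assembly work is the sum of pairwise potential energies, U = Σ_{i<j} kqᵢqⱼ/rᵢⱼ.
All three pair separations equal the side length, 0.865 m.
U = (0.156) + (0.208) + (0.0938) = 0.458 J.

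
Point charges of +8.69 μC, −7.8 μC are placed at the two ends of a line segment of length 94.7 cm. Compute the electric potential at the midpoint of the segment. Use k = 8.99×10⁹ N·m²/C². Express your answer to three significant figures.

1.69×10⁴ V

The total potential is the scalar sum of each charge's contribution, V = Σ kqᵢ/rᵢ.
Each charge is 0.474 m from the midpoint.
V = k[(8.69×10⁻⁶)/(0.474) + (-7.80×10⁻⁶)/(0.474)] = 1.69×10⁴ V.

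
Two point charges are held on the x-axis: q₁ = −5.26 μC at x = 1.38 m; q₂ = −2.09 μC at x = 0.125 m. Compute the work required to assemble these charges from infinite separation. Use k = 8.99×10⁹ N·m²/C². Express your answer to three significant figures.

The assembly work is the sum of pairwise potential energies, U = Σ_{i<j} kqᵢqⱼ/rᵢⱼ.
Pair separations: r₁₂ = 1.25 m.
U = (0.0787) = 0.0787 J.

0.0787 J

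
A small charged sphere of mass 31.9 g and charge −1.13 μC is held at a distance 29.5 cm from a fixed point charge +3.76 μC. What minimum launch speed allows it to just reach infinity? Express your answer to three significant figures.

To just escape, total mechanical energy must reach zero at infinity: ½mv²_min + U = 0, so ½mv²_min = −U = |kQq|/r.
|U| = |kQq|/r = (8.99×10⁹ N·m²/C²)(3.76×10⁻⁶)(1.13×10⁻⁶)/(0.295) = 0.129 J.
v_min = √(2|U|/m) = √(2·0.129/0.0319) = 2.85 m/s.

2.85 m/s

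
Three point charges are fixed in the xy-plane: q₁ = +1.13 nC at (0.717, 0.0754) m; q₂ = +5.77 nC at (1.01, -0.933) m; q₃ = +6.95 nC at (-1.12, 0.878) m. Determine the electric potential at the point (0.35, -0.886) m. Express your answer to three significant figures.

Electric potential is a scalar, so the contributions from each charge add algebraically: V = Σ kqᵢ/rᵢ.
Distances from the field point to each charge: r₁ = 1.03 m, r₂ = 0.662 m, r₃ = 2.30 m.
V = k[(1.13×10⁻⁹)/(1.03) + (5.77×10⁻⁹)/(0.662) + (6.95×10⁻⁹)/(2.30)] = 115 V.

115 V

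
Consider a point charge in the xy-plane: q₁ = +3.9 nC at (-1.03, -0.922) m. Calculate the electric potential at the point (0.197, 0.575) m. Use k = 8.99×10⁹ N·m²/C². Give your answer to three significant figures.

18.1 V

Electric potential is a scalar, so the contributions from each charge add algebraically: V = Σ kqᵢ/rᵢ.
Distances from the field point to each charge: r₁ = 1.94 m.
V = k[(3.90×10⁻⁹)/(1.94)] = 18.1 V.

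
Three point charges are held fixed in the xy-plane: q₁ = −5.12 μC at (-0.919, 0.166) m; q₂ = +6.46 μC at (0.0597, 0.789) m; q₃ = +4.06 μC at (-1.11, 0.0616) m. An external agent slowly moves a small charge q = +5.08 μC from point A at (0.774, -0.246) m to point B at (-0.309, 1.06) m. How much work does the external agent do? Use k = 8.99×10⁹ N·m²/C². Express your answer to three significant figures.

For quasistatic motion the external work equals the change in potential energy: W_ext = qΔV = q(V_B − V_A).
At A: distances to the source charges are 1.74 m, 1.26 m, 1.91 m; V_A = Σ kqᵢ/rᵢ = 3.89×10⁴ V.
At B: distances to the source charges are 1.08 m, 0.458 m, 1.28 m; V_B = Σ kqᵢ/rᵢ = 1.13×10⁵ V.
ΔV = V_B − V_A = 7.40×10⁴ V.
W_ext = qΔV = (5.08×10⁻⁶ C)(7.40×10⁴ V) = 0.376 J.

0.376 J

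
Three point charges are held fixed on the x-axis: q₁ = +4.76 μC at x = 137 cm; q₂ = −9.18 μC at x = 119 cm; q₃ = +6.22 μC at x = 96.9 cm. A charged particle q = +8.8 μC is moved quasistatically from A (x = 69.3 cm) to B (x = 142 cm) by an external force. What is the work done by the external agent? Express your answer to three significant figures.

For quasistatic motion the external work equals the change in potential energy: W_ext = qΔV = q(V_B − V_A).
At A: distances to the source charges are 0.677 m, 0.497 m, 0.276 m; V_A = Σ kqᵢ/rᵢ = 9.98×10⁴ V.
At B: distances to the source charges are 0.0500 m, 0.230 m, 0.451 m; V_B = Σ kqᵢ/rᵢ = 6.21×10⁵ V.
ΔV = V_B − V_A = 5.21×10⁵ V.
W_ext = qΔV = (8.80×10⁻⁶ C)(5.21×10⁵ V) = 4.59 J.

4.59 J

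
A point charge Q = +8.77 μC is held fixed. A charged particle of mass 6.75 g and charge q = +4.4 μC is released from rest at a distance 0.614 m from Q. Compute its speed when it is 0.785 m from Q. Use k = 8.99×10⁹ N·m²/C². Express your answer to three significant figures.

6.04 m/s

Only the electrostatic force acts, so mechanical energy is conserved: ½mv² = U₁ − U₂ = kQq(1/r₁ − 1/r₂).
U₁ − U₂ = (8.99×10⁹ N·m²/C²)(8.77×10⁻⁶ C)(4.40×10⁻⁶ C)(1/0.614 − 1/0.785) = 0.123 J.
v = √(2·0.123/6.75×10⁻³) = 6.04 m/s.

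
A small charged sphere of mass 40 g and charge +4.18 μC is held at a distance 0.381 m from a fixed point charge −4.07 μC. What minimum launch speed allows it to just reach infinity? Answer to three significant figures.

To just escape, total mechanical energy must reach zero at infinity: ½mv²_min + U = 0, so ½mv²_min = −U = |kQq|/r.
|U| = |kQq|/r = (8.99×10⁹ N·m²/C²)(4.07×10⁻⁶)(4.18×10⁻⁶)/(0.381) = 0.401 J.
v_min = √(2|U|/m) = √(2·0.401/0.0400) = 4.48 m/s.

4.48 m/s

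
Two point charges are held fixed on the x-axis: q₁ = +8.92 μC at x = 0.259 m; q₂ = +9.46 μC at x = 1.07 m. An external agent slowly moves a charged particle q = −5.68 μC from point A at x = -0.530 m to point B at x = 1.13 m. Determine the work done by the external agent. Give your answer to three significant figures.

For quasistatic motion the external work equals the change in potential energy: W_ext = qΔV = q(V_B − V_A).
At A: distances to the source charges are 0.789 m, 1.60 m; V_A = Σ kqᵢ/rᵢ = 1.55×10⁵ V.
At B: distances to the source charges are 0.871 m, 0.0600 m; V_B = Σ kqᵢ/rᵢ = 1.51×10⁶ V.
ΔV = V_B − V_A = 1.35×10⁶ V.
W_ext = qΔV = (-5.68×10⁻⁶ C)(1.35×10⁶ V) = -7.69 J.

-7.69 J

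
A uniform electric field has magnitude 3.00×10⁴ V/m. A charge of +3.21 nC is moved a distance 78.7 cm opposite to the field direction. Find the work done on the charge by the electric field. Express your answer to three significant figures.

The potential change for a displacement 78.7 cm opposite to the field direction is ΔV = +Ed = 2.36×10⁴ V.
W_field = −qΔV = -7.58×10⁻⁵ J.

-7.58×10⁻⁵ J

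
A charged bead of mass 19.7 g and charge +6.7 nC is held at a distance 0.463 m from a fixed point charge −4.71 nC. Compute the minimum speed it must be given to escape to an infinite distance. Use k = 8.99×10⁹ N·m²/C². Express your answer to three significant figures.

To just escape, total mechanical energy must reach zero at infinity: ½mv²_min + U = 0, so ½mv²_min = −U = |kQq|/r.
|U| = |kQq|/r = (8.99×10⁹ N·m²/C²)(4.71×10⁻⁹)(6.70×10⁻⁹)/(0.463) = 6.13×10⁻⁷ J.
v_min = √(2|U|/m) = √(2·6.13×10⁻⁷/0.0197) = 7.89×10⁻³ m/s.

7.89×10⁻³ m/s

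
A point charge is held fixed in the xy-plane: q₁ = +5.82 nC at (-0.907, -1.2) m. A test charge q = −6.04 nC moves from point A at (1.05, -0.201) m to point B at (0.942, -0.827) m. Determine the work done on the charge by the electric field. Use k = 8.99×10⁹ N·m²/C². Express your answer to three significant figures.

The work done by the electric force is W_field = −ΔU = −q(V_B − V_A) = q(V_A − V_B).
At A: distance to the source charge is 2.20 m; V_A = kq₁/r = 23.8 V.
At B: distance to the source charge is 1.89 m; V_B = kq₁/r = 27.7 V.
ΔV = V_B − V_A = 3.93 V.
W_field = −qΔV = −(-6.04×10⁻⁹ C)(3.93 V) = 2.37×10⁻⁸ J.

2.37×10⁻⁸ J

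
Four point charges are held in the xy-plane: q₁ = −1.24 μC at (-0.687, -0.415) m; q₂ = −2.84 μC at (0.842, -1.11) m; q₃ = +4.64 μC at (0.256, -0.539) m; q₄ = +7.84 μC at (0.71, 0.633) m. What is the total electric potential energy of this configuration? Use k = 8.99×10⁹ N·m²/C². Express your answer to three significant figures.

The assembly work is the sum of pairwise potential energies, U = Σ_{i<j} kqᵢqⱼ/rᵢⱼ.
Pair separations: r₁₂ = 1.68 m, r₁₃ = 0.951 m, r₁₄ = 1.75 m, r₂₃ = 0.818 m, r₂₄ = 1.75 m, r₃₄ = 1.26 m.
Summing all 6 pair terms gives U = -0.0847 J.

-0.0847 J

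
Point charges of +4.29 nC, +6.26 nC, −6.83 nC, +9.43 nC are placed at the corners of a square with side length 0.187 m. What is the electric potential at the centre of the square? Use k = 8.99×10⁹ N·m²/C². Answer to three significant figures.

894 V

Electric potential is a scalar, so the contributions from each charge add algebraically: V = Σ kqᵢ/rᵢ.
The distance from each corner to the centre is a√2/2 = 0.132 m.
V = k[(4.29×10⁻⁹)/(0.132) + (6.26×10⁻⁹)/(0.132) + (-6.83×10⁻⁹)/(0.132) + (9.43×10⁻⁹)/(0.132)] = 894 V.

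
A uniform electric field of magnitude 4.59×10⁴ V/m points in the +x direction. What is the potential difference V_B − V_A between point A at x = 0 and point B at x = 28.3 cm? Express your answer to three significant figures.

-1.30×10⁴ V

In a uniform field, potential decreases in the direction of E: V_B − V_A = −E·Δx.
V_B − V_A = −(4.59×10⁴ V/m)(0.283 m) = -1.30×10⁴ V.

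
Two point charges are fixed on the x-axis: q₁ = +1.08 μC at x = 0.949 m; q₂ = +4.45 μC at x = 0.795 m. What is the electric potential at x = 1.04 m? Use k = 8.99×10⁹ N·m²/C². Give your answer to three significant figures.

Electric potential is a scalar, so the contributions from each charge add algebraically: V = Σ kqᵢ/rᵢ.
Distances from the field point to each charge: r₁ = 0.0910 m, r₂ = 0.245 m.
V = k[(1.08×10⁻⁶)/(0.0910) + (4.45×10⁻⁶)/(0.245)] = 2.70×10⁵ V.

2.70×10⁵ V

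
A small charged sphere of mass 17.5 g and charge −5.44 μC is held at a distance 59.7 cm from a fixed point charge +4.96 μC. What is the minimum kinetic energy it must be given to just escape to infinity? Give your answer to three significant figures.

To just escape, total mechanical energy must reach zero at infinity: ½mv²_min + U = 0, so ½mv²_min = −U = |kQq|/r.
|U| = |kQq|/r = (8.99×10⁹ N·m²/C²)(4.96×10⁻⁶)(5.44×10⁻⁶)/(0.597) = 0.406 J.

0.406 J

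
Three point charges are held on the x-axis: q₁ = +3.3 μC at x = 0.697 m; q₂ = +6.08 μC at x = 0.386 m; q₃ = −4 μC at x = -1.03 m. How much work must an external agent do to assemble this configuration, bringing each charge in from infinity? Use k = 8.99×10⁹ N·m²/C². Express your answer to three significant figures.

0.357 J

The work to assemble the configuration equals its total potential energy, U = Σ kqᵢqⱼ/rᵢⱼ over all pairs.
Pair separations: r₁₂ = 0.311 m, r₁₃ = 1.73 m, r₂₃ = 1.42 m.
U = (0.580) + (-0.0687) + (-0.154) = 0.357 J.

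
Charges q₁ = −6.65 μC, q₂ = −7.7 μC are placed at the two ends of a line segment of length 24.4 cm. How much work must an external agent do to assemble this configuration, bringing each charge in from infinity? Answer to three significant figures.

1.89 J

The assembly work is the sum of pairwise potential energies, U = Σ_{i<j} kqᵢqⱼ/rᵢⱼ.
The separation is r = 0.244 m.
U = (1.89) = 1.89 J.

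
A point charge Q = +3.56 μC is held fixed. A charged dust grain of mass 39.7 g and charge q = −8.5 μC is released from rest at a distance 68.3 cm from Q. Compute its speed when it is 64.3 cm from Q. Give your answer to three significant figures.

Only the electrostatic force acts, so mechanical energy is conserved: ½mv² = U₁ − U₂ = kQq(1/r₁ − 1/r₂).
U₁ − U₂ = (8.99×10⁹ N·m²/C²)(3.56×10⁻⁶ C)(-8.50×10⁻⁶ C)(1/0.683 − 1/0.643) = 0.0248 J.
v = √(2·0.0248/0.0397) = 1.12 m/s.

1.12 m/s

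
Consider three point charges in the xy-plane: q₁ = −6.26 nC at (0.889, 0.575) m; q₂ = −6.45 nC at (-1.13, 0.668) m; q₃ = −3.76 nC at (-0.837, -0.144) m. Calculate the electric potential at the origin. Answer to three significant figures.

The total potential is the scalar sum of each charge's contribution, V = Σ kqᵢ/rᵢ.
Distances from the field point to each charge: r₁ = 1.06 m, r₂ = 1.31 m, r₃ = 0.849 m.
V = k[(-6.26×10⁻⁹)/(1.06) + (-6.45×10⁻⁹)/(1.31) + (-3.76×10⁻⁹)/(0.849)] = -137 V.

-137 V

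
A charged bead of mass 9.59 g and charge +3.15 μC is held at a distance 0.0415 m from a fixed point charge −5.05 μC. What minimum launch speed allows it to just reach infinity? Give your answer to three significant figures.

26.8 m/s

To just escape, total mechanical energy must reach zero at infinity: ½mv²_min + U = 0, so ½mv²_min = −U = |kQq|/r.
|U| = |kQq|/r = (8.99×10⁹ N·m²/C²)(5.05×10⁻⁶)(3.15×10⁻⁶)/(0.0415) = 3.45 J.
v_min = √(2|U|/m) = √(2·3.45/9.59×10⁻³) = 26.8 m/s.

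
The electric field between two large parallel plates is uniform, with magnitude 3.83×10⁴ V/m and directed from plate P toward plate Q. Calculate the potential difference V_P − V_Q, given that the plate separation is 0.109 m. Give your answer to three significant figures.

In a uniform field, potential decreases in the direction of E: ΔV = −E·d for a displacement d parallel to E.
Going from Q to P is a displacement of 0.109 m opposite to the field, so V_P − V_Q = +Ed = 4170 V.

4170 V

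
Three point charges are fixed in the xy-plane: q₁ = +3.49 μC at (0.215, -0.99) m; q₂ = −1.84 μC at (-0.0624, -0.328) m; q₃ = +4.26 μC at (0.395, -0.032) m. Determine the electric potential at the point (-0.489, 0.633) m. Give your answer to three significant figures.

3.66×10⁴ V

The total potential is the scalar sum of each charge's contribution, V = Σ kqᵢ/rᵢ.
Distances from the field point to each charge: r₁ = 1.77 m, r₂ = 1.05 m, r₃ = 1.11 m.
V = k[(3.49×10⁻⁶)/(1.77) + (-1.84×10⁻⁶)/(1.05) + (4.26×10⁻⁶)/(1.11)] = 3.66×10⁴ V.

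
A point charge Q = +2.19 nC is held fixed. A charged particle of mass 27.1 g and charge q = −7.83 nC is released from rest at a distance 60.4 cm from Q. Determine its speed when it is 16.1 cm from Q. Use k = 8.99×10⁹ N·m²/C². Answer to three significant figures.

Only the electrostatic force acts, so mechanical energy is conserved: ½mv² = U₁ − U₂ = kQq(1/r₁ − 1/r₂).
U₁ − U₂ = (8.99×10⁹ N·m²/C²)(2.19×10⁻⁹ C)(-7.83×10⁻⁹ C)(1/0.604 − 1/0.161) = 7.02×10⁻⁷ J.
v = √(2·7.02×10⁻⁷/0.0271) = 7.20×10⁻³ m/s.

7.20×10⁻³ m/s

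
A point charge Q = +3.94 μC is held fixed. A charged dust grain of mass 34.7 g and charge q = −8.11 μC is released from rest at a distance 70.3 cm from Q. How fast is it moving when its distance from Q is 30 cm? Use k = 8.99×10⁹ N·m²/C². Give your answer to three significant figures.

Only the electrostatic force acts, so mechanical energy is conserved: ½mv² = U₁ − U₂ = kQq(1/r₁ − 1/r₂).
U₁ − U₂ = (8.99×10⁹ N·m²/C²)(3.94×10⁻⁶ C)(-8.11×10⁻⁶ C)(1/0.703 − 1/0.300) = 0.549 J.
v = √(2·0.549/0.0347) = 5.62 m/s.

5.62 m/s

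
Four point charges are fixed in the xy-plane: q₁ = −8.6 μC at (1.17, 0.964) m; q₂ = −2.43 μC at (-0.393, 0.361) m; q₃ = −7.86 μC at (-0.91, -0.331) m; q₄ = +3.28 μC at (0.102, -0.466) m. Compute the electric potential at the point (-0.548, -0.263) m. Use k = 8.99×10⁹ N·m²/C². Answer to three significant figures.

The total potential is the scalar sum of each charge's contribution, V = Σ kqᵢ/rᵢ.
Distances from the field point to each charge: r₁ = 2.11 m, r₂ = 0.643 m, r₃ = 0.368 m, r₄ = 0.681 m.
V = k[(-8.60×10⁻⁶)/(2.11) + (-2.43×10⁻⁶)/(0.643) + (-7.86×10⁻⁶)/(0.368) + (3.28×10⁻⁶)/(0.681)] = -2.19×10⁵ V.

-2.19×10⁵ V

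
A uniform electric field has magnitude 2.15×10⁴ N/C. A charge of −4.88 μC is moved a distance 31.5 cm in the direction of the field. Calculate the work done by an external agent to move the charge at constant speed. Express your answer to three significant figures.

The potential change for a displacement 31.5 cm in the direction of the field is ΔV = −Ed = -6770 V.
W_ext = qΔV = 0.0330 J.

0.0330 J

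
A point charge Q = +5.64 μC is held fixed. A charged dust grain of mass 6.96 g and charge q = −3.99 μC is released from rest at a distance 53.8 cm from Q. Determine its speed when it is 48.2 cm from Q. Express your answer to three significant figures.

3.54 m/s

Only the electrostatic force acts, so mechanical energy is conserved: ½mv² = U₁ − U₂ = kQq(1/r₁ − 1/r₂).
U₁ − U₂ = (8.99×10⁹ N·m²/C²)(5.64×10⁻⁶ C)(-3.99×10⁻⁶ C)(1/0.538 − 1/0.482) = 0.0437 J.
v = √(2·0.0437/6.96×10⁻³) = 3.54 m/s.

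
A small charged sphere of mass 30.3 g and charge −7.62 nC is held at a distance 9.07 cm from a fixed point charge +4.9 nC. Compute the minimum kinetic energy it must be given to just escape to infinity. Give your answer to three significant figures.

To just escape, total mechanical energy must reach zero at infinity: ½mv²_min + U = 0, so ½mv²_min = −U = |kQq|/r.
|U| = |kQq|/r = (8.99×10⁹ N·m²/C²)(4.90×10⁻⁹)(7.62×10⁻⁹)/(0.0907) = 3.70×10⁻⁶ J.

3.70×10⁻⁶ J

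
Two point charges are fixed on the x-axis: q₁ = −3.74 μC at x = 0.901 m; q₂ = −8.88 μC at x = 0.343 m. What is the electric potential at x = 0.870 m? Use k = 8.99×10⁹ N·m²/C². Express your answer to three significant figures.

Electric potential is a scalar, so the contributions from each charge add algebraically: V = Σ kqᵢ/rᵢ.
Distances from the field point to each charge: r₁ = 0.0310 m, r₂ = 0.527 m.
V = k[(-3.74×10⁻⁶)/(0.0310) + (-8.88×10⁻⁶)/(0.527)] = -1.24×10⁶ V.

-1.24×10⁶ V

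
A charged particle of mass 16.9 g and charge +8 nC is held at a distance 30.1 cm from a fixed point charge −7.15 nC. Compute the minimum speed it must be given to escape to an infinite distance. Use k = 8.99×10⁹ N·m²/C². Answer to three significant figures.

To just escape, total mechanical energy must reach zero at infinity: ½mv²_min + U = 0, so ½mv²_min = −U = |kQq|/r.
|U| = |kQq|/r = (8.99×10⁹ N·m²/C²)(7.15×10⁻⁹)(8.00×10⁻⁹)/(0.301) = 1.71×10⁻⁶ J.
v_min = √(2|U|/m) = √(2·1.71×10⁻⁶/0.0169) = 0.0142 m/s.

0.0142 m/s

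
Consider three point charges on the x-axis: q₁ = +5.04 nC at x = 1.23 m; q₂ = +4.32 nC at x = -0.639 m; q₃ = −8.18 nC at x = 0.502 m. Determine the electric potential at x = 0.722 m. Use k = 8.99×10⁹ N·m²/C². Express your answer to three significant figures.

-217 V

Electric potential is a scalar, so the contributions from each charge add algebraically: V = Σ kqᵢ/rᵢ.
Distances from the field point to each charge: r₁ = 0.508 m, r₂ = 1.36 m, r₃ = 0.220 m.
V = k[(5.04×10⁻⁹)/(0.508) + (4.32×10⁻⁹)/(1.36) + (-8.18×10⁻⁹)/(0.220)] = -217 V.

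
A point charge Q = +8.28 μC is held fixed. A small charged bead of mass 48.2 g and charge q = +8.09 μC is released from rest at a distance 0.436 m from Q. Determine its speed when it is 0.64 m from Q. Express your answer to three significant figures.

Only the electrostatic force acts, so mechanical energy is conserved: ½mv² = U₁ − U₂ = kQq(1/r₁ − 1/r₂).
U₁ − U₂ = (8.99×10⁹ N·m²/C²)(8.28×10⁻⁶ C)(8.09×10⁻⁶ C)(1/0.436 − 1/0.640) = 0.440 J.
v = √(2·0.440/0.0482) = 4.27 m/s.

4.27 m/s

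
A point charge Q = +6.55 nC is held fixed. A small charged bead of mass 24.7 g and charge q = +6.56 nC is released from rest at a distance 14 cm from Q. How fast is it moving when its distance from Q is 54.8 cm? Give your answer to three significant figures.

Only the electrostatic force acts, so mechanical energy is conserved: ½mv² = U₁ − U₂ = kQq(1/r₁ − 1/r₂).
U₁ − U₂ = (8.99×10⁹ N·m²/C²)(6.55×10⁻⁹ C)(6.56×10⁻⁹ C)(1/0.140 − 1/0.548) = 2.05×10⁻⁶ J.
v = √(2·2.05×10⁻⁶/0.0247) = 0.0129 m/s.

0.0129 m/s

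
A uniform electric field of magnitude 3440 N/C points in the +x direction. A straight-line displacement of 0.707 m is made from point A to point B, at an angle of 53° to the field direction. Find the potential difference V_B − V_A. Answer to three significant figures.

-1460 V

Only the component of displacement along E changes the potential: ΔV = −E·d·cosθ.
ΔV = −(3440 V/m)(0.707 m)cos53° = -1460 V.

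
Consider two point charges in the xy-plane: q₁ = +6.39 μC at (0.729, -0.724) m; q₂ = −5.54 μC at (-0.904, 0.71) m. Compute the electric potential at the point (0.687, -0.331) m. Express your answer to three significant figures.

Electric potential is a scalar, so the contributions from each charge add algebraically: V = Σ kqᵢ/rᵢ.
Distances from the field point to each charge: r₁ = 0.395 m, r₂ = 1.90 m.
V = k[(6.39×10⁻⁶)/(0.395) + (-5.54×10⁻⁶)/(1.90)] = 1.19×10⁵ V.

1.19×10⁵ V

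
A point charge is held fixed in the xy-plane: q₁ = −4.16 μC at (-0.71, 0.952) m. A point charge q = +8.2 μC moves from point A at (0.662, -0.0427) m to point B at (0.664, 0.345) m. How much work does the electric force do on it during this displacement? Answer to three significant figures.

0.0232 J

The work done by the electric force is W_field = −ΔU = −q(V_B − V_A) = q(V_A − V_B).
At A: distance to the source charge is 1.69 m; V_A = kq₁/r = -2.21×10⁴ V.
At B: distance to the source charge is 1.50 m; V_B = kq₁/r = -2.49×10⁴ V.
ΔV = V_B − V_A = -2830 V.
W_field = −qΔV = −(8.20×10⁻⁶ C)(-2830 V) = 0.0232 J.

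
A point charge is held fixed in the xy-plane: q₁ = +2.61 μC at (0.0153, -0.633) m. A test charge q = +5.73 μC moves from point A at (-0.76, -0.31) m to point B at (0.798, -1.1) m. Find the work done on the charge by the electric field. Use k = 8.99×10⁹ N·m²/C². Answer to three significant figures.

0.0126 J

The work done by the electric force is W_field = −ΔU = −q(V_B − V_A) = q(V_A − V_B).
At A: distance to the source charge is 0.840 m; V_A = kq₁/r = 2.79×10⁴ V.
At B: distance to the source charge is 0.911 m; V_B = kq₁/r = 2.57×10⁴ V.
ΔV = V_B − V_A = -2190 V.
W_field = −qΔV = −(5.73×10⁻⁶ C)(-2190 V) = 0.0126 J.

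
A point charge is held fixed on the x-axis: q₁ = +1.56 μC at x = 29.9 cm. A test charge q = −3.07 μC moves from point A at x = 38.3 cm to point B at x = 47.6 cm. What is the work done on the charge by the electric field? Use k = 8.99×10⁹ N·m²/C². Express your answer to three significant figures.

-0.269 J

The work done by the electric force is W_field = −ΔU = −q(V_B − V_A) = q(V_A − V_B).
At A: distance to the source charge is 0.0840 m; V_A = kq₁/r = 1.67×10⁵ V.
At B: distance to the source charge is 0.177 m; V_B = kq₁/r = 7.92×10⁴ V.
ΔV = V_B − V_A = -8.77×10⁴ V.
W_field = −qΔV = −(-3.07×10⁻⁶ C)(-8.77×10⁴ V) = -0.269 J.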